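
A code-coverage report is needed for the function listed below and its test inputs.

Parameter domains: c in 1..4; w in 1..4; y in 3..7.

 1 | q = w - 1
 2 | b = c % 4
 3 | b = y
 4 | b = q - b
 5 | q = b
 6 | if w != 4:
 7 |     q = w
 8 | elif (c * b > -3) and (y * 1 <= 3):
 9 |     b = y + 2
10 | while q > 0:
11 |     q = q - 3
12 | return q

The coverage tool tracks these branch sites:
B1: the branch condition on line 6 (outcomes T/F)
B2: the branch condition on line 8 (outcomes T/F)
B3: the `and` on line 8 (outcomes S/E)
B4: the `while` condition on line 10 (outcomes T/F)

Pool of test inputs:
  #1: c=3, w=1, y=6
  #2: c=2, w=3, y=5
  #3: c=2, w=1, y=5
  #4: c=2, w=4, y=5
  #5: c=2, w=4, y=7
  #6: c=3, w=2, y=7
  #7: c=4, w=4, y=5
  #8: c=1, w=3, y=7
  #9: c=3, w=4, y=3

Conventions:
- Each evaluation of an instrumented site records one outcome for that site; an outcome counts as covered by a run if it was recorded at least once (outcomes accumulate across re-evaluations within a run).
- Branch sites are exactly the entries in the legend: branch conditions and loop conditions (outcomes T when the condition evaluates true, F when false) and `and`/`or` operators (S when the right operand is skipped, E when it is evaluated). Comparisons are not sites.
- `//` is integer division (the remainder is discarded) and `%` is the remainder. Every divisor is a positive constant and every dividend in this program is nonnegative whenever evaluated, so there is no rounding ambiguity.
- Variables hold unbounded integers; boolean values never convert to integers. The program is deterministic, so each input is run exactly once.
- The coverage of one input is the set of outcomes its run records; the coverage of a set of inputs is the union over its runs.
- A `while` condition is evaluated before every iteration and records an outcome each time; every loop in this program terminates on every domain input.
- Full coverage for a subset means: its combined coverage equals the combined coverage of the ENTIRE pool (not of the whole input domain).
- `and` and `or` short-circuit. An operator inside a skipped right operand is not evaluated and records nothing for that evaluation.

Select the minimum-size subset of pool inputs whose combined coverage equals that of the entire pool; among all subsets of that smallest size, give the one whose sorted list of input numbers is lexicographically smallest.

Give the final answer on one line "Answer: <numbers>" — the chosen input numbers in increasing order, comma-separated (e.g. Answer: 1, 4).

run #1 (c=3, w=1, y=6) runs B1->T, B4->T, B4->F; records B1=T, B4=T, B4=F
run #2 (c=2, w=3, y=5) runs B1->T, B4->T, B4->F; records B1=T, B4=T, B4=F
run #3 (c=2, w=1, y=5) runs B1->T, B4->T, B4->F; records B1=T, B4=T, B4=F
run #4 (c=2, w=4, y=5) runs B1->F, B3->S, B2->F, B4->F; records B1=F, B2=F, B3=S, B4=F
run #5 (c=2, w=4, y=7) runs B1->F, B3->S, B2->F, B4->F; records B1=F, B2=F, B3=S, B4=F
run #6 (c=3, w=2, y=7) runs B1->T, B4->T, B4->F; records B1=T, B4=T, B4=F
run #7 (c=4, w=4, y=5) runs B1->F, B3->S, B2->F, B4->F; records B1=F, B2=F, B3=S, B4=F
run #8 (c=1, w=3, y=7) runs B1->T, B4->T, B4->F; records B1=T, B4=T, B4=F
run #9 (c=3, w=4, y=3) runs B1->F, B3->E, B2->T, B4->F; records B1=F, B2=T, B3=E, B4=F
together the pool reaches 8 outcomes: B1=T, B1=F, B2=T, B2=F, B3=S, B3=E, B4=T, B4=F
no size-1 subset reaches all 8 outcomes (best union: 4/8)
no size-2 subset reaches all 8 outcomes (best union: 6/8)
inputs {1, 4, 9} (size 3) cover everything; no size-3 subset with a lexicographically smaller index list covers all 8

Answer: 1, 4, 9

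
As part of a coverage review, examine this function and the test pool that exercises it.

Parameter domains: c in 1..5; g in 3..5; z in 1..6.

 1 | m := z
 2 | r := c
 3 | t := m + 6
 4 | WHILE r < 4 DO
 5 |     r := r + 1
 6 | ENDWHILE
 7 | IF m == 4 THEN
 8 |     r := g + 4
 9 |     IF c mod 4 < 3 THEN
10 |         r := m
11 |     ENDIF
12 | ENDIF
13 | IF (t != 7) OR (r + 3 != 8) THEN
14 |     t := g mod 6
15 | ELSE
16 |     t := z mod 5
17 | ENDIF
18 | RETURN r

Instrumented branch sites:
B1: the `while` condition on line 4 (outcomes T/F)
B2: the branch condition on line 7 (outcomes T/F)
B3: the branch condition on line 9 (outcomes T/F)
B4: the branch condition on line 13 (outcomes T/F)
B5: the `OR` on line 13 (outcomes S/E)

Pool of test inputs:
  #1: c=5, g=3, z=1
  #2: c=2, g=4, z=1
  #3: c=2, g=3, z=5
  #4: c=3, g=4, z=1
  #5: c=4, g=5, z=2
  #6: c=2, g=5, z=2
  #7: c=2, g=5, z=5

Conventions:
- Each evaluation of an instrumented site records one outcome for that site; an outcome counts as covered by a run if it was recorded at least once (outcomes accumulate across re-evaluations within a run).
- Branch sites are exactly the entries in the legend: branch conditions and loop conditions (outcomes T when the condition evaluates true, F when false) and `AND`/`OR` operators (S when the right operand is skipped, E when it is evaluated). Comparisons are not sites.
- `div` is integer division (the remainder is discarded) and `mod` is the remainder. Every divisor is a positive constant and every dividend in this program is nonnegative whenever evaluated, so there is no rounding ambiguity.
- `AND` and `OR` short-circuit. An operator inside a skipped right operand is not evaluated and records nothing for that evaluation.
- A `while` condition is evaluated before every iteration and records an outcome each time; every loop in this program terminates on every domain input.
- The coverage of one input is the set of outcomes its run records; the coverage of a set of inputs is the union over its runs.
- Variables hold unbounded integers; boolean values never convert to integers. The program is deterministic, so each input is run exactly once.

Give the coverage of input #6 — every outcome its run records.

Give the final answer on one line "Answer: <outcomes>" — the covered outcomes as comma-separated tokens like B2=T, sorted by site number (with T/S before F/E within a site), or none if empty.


Simulating input #6 (c=2, g=5, z=2) step by step:
  B1->T, B1->T, B1->F, B2->F, B5->S, B4->T
deduplicating events, the covered set is: B1=T, B1=F, B2=F, B4=T, B5=S
Answer: B1=T, B1=F, B2=F, B4=T, B5=S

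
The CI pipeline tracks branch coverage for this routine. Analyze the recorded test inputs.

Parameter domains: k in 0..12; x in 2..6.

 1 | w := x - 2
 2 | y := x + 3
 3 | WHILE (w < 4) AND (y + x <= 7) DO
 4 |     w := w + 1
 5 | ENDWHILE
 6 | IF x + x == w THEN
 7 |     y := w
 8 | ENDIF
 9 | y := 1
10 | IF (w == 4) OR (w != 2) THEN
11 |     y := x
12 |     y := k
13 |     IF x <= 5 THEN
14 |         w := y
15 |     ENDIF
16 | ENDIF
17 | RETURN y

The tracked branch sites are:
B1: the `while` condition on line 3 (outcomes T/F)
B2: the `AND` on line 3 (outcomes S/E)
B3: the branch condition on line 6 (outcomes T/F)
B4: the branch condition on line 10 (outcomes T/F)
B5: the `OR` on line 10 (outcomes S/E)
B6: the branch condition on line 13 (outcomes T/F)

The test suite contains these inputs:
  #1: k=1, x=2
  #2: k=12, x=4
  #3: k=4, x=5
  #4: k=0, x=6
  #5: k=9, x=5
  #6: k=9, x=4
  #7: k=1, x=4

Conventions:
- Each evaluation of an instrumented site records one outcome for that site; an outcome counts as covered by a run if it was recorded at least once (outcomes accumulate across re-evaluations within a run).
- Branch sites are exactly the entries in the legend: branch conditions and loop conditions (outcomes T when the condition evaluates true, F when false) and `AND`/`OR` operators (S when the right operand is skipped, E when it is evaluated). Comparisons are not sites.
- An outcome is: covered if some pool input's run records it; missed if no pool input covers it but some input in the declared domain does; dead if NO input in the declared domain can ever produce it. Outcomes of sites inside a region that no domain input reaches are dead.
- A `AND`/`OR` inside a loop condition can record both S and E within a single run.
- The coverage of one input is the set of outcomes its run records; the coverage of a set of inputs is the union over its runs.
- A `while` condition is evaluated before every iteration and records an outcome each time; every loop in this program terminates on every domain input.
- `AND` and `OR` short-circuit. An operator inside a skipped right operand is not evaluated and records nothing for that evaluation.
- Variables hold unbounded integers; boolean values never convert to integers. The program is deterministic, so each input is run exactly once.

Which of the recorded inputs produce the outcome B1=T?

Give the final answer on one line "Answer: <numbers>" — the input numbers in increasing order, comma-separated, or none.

input #1 (k=1, x=2): records B1=T
input #2 (k=12, x=4): does not record B1=T
input #3 (k=4, x=5): does not record B1=T
input #4 (k=0, x=6): does not record B1=T
input #5 (k=9, x=5): does not record B1=T
input #6 (k=9, x=4): does not record B1=T
input #7 (k=1, x=4): does not record B1=T

Answer: 1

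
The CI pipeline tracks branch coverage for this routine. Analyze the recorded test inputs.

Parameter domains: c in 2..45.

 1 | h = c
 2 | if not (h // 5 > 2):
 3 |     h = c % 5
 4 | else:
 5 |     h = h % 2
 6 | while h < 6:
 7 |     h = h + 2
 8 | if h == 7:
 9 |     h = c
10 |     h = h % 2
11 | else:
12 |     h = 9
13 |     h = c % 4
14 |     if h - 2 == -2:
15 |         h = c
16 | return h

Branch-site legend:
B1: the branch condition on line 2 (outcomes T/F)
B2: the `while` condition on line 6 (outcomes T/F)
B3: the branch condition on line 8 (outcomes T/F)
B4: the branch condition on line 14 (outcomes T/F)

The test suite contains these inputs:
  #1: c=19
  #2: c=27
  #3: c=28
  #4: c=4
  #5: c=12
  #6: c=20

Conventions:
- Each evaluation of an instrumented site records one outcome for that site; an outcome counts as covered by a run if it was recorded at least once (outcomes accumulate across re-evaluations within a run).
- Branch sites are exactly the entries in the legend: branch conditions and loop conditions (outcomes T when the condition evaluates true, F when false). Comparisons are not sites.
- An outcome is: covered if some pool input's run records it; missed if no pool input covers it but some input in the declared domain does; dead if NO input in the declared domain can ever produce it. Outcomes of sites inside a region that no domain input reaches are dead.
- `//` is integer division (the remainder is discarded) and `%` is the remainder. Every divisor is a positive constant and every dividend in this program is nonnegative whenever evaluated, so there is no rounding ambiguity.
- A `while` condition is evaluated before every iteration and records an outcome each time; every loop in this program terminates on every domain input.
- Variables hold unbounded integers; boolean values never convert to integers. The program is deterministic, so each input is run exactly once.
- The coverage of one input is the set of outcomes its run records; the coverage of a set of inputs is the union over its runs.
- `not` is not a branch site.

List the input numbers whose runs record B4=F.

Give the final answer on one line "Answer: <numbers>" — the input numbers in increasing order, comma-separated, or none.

input #1 (c=19): does not record B4=F
input #2 (c=27): does not record B4=F
input #3 (c=28): does not record B4=F
input #4 (c=4): does not record B4=F
input #5 (c=12): does not record B4=F
input #6 (c=20): does not record B4=F

Answer: none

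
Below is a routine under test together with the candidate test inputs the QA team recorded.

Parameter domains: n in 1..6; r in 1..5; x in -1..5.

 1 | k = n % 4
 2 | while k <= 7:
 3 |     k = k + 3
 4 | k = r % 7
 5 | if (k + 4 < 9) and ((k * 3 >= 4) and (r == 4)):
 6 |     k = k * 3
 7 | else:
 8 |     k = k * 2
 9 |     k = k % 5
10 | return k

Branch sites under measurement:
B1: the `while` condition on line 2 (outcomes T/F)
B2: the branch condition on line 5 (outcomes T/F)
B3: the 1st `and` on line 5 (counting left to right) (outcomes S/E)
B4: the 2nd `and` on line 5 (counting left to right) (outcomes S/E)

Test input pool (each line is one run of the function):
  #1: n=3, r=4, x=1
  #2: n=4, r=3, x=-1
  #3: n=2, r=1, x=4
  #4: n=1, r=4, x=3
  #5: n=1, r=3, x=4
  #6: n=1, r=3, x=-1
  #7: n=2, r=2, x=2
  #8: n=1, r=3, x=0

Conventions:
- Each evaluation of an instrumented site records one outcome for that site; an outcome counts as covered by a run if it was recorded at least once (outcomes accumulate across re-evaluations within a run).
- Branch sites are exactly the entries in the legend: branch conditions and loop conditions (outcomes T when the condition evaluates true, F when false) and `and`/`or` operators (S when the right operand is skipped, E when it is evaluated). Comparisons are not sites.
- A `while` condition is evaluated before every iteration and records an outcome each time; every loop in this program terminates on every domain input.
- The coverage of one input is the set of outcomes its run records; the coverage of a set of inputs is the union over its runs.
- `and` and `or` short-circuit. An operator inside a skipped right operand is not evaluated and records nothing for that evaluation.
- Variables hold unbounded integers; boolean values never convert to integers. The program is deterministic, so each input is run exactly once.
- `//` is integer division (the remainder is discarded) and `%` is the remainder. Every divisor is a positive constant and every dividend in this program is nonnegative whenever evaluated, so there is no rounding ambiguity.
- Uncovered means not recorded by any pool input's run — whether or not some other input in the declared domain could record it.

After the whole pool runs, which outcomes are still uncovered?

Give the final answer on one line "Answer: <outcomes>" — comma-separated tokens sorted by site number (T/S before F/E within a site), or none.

run #1 (n=3, r=4, x=1) runs B1->T, B1->T, B1->F, B3->E, B4->E, B2->T; records B1=T, B1=F, B2=T, B3=E, B4=E
run #2 (n=4, r=3, x=-1) runs B1->T, B1->T, B1->T, B1->F, B3->E, B4->E, B2->F; records B1=T, B1=F, B2=F, B3=E, B4=E
run #3 (n=2, r=1, x=4) runs B1->T, B1->T, B1->F, B3->E, B4->S, B2->F; records B1=T, B1=F, B2=F, B3=E, B4=S
run #4 (n=1, r=4, x=3) runs B1->T, B1->T, B1->T, B1->F, B3->E, B4->E, B2->T; records B1=T, B1=F, B2=T, B3=E, B4=E
run #5 (n=1, r=3, x=4) runs B1->T, B1->T, B1->T, B1->F, B3->E, B4->E, B2->F; records B1=T, B1=F, B2=F, B3=E, B4=E
run #6 (n=1, r=3, x=-1) runs B1->T, B1->T, B1->T, B1->F, B3->E, B4->E, B2->F; records B1=T, B1=F, B2=F, B3=E, B4=E
run #7 (n=2, r=2, x=2) runs B1->T, B1->T, B1->F, B3->E, B4->E, B2->F; records B1=T, B1=F, B2=F, B3=E, B4=E
run #8 (n=1, r=3, x=0) runs B1->T, B1->T, B1->T, B1->F, B3->E, B4->E, B2->F; records B1=T, B1=F, B2=F, B3=E, B4=E
union over the pool: B1=T, B1=F, B2=T, B2=F, B3=E, B4=S, B4=E
uncovered (1 of 8): B3=S

Answer: B3=S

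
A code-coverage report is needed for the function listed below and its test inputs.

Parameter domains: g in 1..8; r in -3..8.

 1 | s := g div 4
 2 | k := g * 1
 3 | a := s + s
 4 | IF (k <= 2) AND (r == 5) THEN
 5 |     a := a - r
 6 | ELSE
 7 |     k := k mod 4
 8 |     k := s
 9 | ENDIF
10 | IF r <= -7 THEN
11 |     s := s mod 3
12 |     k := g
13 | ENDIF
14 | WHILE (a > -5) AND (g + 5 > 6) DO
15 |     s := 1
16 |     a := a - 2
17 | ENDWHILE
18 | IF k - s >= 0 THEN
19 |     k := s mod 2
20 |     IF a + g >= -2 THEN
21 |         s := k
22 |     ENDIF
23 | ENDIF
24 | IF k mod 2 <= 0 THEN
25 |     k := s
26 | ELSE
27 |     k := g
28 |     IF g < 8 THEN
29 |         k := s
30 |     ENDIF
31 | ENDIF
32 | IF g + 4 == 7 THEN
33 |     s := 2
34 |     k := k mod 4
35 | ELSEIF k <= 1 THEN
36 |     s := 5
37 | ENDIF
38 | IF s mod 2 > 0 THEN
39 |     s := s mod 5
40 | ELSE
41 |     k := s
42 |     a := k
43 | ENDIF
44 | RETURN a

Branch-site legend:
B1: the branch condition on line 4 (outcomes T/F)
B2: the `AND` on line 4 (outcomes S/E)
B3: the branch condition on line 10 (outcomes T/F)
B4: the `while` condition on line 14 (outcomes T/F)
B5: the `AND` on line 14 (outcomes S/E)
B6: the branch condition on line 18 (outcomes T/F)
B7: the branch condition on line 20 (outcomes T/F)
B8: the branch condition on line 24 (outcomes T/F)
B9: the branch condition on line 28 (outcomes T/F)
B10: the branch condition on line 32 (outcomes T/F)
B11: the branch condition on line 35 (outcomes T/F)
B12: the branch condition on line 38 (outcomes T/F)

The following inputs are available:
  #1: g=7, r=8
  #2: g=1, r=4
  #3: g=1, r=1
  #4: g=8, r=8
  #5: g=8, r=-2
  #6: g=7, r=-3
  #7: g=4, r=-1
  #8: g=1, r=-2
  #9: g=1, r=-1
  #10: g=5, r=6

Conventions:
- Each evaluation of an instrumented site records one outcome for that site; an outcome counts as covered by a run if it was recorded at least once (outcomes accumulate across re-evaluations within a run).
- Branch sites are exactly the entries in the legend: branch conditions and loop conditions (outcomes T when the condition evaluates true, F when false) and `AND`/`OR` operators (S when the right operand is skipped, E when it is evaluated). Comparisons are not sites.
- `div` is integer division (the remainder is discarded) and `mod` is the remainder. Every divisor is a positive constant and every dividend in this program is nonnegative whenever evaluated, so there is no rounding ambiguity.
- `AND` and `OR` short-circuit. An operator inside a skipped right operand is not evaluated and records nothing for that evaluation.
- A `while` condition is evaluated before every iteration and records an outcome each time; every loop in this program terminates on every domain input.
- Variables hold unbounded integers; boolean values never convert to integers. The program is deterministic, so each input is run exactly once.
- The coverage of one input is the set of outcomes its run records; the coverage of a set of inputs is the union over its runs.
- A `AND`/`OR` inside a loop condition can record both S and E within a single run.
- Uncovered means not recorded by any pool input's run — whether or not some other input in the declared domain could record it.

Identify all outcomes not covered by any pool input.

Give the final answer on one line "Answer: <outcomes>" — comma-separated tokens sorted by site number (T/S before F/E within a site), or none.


run #1 (g=7, r=8) runs B2->S, B1->F, B3->F, B5->E, B4->T, B5->E, B4->T, B5->E, B4->T, B5->E, B4->T, B5->S, B4->F, B6->T, ...; records B1=F, B2=S, B3=F, B4=T, B4=F, B5=S, B5=E, B6=T, B7=T, B8=F, B9=T, B10=F, B11=T, B12=T
run #2 (g=1, r=4) runs B2->E, B1->F, B3->F, B5->E, B4->F, B6->T, B7->T, B8->T, B10->F, B11->T, B12->T; records B1=F, B2=E, B3=F, B4=F, B5=E, B6=T, B7=T, B8=T, B10=F, B11=T, B12=T
run #3 (g=1, r=1) runs B2->E, B1->F, B3->F, B5->E, B4->F, B6->T, B7->T, B8->T, B10->F, B11->T, B12->T; records B1=F, B2=E, B3=F, B4=F, B5=E, B6=T, B7=T, B8=T, B10=F, B11=T, B12=T
run #4 (g=8, r=8) runs B2->S, B1->F, B3->F, B5->E, B4->T, B5->E, B4->T, B5->E, B4->T, B5->E, B4->T, B5->E, B4->T, B5->S, ...; records B1=F, B2=S, B3=F, B4=T, B4=F, B5=S, B5=E, B6=T, B7=T, B8=F, B9=F, B10=F, B11=F, B12=T
run #5 (g=8, r=-2) runs B2->S, B1->F, B3->F, B5->E, B4->T, B5->E, B4->T, B5->E, B4->T, B5->E, B4->T, B5->E, B4->T, B5->S, ...; records B1=F, B2=S, B3=F, B4=T, B4=F, B5=S, B5=E, B6=T, B7=T, B8=F, B9=F, B10=F, B11=F, B12=T
run #6 (g=7, r=-3) runs B2->S, B1->F, B3->F, B5->E, B4->T, B5->E, B4->T, B5->E, B4->T, B5->E, B4->T, B5->S, B4->F, B6->T, ...; records B1=F, B2=S, B3=F, B4=T, B4=F, B5=S, B5=E, B6=T, B7=T, B8=F, B9=T, B10=F, B11=T, B12=T
run #7 (g=4, r=-1) runs B2->S, B1->F, B3->F, B5->E, B4->T, B5->E, B4->T, B5->E, B4->T, B5->E, B4->T, B5->S, B4->F, B6->T, ...; records B1=F, B2=S, B3=F, B4=T, B4=F, B5=S, B5=E, B6=T, B7=T, B8=F, B9=T, B10=F, B11=T, B12=T
run #8 (g=1, r=-2) runs B2->E, B1->F, B3->F, B5->E, B4->F, B6->T, B7->T, B8->T, B10->F, B11->T, B12->T; records B1=F, B2=E, B3=F, B4=F, B5=E, B6=T, B7=T, B8=T, B10=F, B11=T, B12=T
run #9 (g=1, r=-1) runs B2->E, B1->F, B3->F, B5->E, B4->F, B6->T, B7->T, B8->T, B10->F, B11->T, B12->T; records B1=F, B2=E, B3=F, B4=F, B5=E, B6=T, B7=T, B8=T, B10=F, B11=T, B12=T
run #10 (g=5, r=6) runs B2->S, B1->F, B3->F, B5->E, B4->T, B5->E, B4->T, B5->E, B4->T, B5->E, B4->T, B5->S, B4->F, B6->T, ...; records B1=F, B2=S, B3=F, B4=T, B4=F, B5=S, B5=E, B6=T, B7=T, B8=F, B9=T, B10=F, B11=T, B12=T
union over the pool: B1=F, B2=S, B2=E, B3=F, B4=T, B4=F, B5=S, B5=E, B6=T, B7=T, B8=T, B8=F, B9=T, B9=F, B10=F, B11=T, B11=F, B12=T
uncovered (6 of 24): B1=T, B3=T, B6=F, B7=F, B10=T, B12=F
Answer: B1=T, B3=T, B6=F, B7=F, B10=T, B12=F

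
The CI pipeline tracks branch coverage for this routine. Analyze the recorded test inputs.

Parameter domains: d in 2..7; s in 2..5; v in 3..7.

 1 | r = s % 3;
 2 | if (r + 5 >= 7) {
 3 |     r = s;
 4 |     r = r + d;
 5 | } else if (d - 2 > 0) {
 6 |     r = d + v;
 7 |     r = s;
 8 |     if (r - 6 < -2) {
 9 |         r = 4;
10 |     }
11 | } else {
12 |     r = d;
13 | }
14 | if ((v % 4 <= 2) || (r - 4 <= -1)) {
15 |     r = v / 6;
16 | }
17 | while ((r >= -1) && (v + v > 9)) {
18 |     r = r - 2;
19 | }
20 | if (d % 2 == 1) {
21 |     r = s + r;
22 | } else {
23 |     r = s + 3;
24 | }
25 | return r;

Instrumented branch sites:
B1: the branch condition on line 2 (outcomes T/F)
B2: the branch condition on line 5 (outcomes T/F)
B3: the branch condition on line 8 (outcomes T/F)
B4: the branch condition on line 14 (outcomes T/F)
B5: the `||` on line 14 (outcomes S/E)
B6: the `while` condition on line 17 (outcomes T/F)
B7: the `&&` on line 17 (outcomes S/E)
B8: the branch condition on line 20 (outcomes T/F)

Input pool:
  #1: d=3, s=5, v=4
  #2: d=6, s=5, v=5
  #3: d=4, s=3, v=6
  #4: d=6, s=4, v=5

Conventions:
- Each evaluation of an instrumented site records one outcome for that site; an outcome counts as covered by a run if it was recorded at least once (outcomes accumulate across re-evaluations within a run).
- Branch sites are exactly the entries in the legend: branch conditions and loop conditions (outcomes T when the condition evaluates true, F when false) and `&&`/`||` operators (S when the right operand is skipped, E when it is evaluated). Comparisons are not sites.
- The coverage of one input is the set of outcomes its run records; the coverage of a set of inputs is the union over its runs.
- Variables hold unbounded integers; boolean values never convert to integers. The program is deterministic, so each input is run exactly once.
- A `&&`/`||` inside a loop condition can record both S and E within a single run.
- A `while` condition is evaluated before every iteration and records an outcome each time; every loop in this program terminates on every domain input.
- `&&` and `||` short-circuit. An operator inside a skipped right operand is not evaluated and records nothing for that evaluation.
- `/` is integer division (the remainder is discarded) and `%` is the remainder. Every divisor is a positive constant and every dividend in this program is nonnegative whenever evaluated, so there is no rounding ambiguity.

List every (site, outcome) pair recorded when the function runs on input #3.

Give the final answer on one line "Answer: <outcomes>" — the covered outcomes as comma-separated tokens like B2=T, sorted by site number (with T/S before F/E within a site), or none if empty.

Simulating input #3 (d=4, s=3, v=6) step by step:
  B1->F, B2->T, B3->T, B5->S, B4->T, B7->E, B6->T, B7->E, B6->T, B7->S
  B6->F, B8->F
distinct outcomes covered: B1=F, B2=T, B3=T, B4=T, B5=S, B6=T, B6=F, B7=S, B7=E, B8=F

Answer: B1=F, B2=T, B3=T, B4=T, B5=S, B6=T, B6=F, B7=S, B7=E, B8=F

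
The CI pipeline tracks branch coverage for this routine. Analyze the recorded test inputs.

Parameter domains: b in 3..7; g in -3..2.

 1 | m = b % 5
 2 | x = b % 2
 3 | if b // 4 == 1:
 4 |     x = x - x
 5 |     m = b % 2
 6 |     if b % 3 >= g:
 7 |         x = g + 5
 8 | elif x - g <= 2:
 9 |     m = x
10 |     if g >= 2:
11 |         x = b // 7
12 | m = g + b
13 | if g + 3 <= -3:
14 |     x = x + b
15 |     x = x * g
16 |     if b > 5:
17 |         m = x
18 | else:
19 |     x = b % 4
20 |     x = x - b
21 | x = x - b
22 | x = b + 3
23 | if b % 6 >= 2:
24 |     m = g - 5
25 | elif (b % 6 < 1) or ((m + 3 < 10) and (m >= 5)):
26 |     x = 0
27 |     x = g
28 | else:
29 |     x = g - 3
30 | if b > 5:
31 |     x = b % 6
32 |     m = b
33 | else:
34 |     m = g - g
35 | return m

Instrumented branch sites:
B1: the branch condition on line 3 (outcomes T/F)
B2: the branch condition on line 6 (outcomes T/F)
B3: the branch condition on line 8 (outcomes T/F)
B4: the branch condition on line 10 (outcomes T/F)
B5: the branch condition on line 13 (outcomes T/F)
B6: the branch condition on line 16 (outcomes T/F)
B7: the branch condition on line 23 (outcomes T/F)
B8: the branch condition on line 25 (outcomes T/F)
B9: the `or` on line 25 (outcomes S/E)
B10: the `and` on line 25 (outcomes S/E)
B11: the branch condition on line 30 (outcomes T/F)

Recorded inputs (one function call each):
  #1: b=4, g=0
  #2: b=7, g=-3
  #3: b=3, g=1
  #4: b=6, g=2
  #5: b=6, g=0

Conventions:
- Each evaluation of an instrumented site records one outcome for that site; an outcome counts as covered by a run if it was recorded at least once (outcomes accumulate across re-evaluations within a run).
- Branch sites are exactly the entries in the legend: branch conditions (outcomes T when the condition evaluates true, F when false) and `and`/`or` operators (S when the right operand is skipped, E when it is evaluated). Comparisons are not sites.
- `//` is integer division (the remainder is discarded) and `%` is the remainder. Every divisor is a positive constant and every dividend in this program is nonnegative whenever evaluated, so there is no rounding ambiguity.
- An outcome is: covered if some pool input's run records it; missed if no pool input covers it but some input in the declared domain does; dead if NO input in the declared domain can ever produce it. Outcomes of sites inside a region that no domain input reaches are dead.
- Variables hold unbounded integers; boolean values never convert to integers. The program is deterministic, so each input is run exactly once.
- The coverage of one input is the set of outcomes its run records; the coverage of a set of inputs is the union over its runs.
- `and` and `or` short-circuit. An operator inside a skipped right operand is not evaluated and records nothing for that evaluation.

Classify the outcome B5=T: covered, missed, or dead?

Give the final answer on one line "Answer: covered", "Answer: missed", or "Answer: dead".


no pool input records B5=T
checking all 30 inputs in the declared domain: B5=T is never recorded -> dead
Answer: dead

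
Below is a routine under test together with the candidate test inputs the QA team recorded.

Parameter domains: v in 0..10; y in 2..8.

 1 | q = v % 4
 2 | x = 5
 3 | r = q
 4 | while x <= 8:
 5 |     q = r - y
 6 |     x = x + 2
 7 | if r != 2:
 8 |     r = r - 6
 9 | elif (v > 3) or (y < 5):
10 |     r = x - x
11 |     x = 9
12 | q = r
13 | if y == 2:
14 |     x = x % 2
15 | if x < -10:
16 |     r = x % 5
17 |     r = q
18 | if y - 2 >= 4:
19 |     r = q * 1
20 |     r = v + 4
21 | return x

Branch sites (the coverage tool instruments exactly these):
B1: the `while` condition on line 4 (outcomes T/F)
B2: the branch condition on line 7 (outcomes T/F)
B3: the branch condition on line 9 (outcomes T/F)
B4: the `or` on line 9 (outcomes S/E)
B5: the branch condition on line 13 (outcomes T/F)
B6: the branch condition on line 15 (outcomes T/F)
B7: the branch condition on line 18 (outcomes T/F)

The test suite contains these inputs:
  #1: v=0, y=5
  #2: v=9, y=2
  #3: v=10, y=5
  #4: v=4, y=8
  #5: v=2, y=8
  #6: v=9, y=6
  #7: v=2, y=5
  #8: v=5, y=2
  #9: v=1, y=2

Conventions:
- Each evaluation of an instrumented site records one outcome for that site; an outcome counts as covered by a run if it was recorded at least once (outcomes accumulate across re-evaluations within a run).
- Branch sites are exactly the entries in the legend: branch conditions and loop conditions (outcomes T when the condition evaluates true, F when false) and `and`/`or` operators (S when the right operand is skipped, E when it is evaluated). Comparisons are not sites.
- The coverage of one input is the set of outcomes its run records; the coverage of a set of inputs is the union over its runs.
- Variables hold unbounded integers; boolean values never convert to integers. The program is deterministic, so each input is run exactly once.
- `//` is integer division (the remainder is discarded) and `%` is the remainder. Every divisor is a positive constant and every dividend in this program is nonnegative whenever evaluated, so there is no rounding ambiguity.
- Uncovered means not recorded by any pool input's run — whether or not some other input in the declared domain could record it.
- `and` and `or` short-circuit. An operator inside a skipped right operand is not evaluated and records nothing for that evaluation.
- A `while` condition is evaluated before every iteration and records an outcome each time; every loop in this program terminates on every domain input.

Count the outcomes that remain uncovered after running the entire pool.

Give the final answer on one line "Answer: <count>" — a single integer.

#1 (v=0, y=5) -> B1->T, B1->T, B1->F, B2->T, B5->F, B6->F, B7->F; covered: B1=T, B1=F, B2=T, B5=F, B6=F, B7=F
#2 (v=9, y=2) -> B1->T, B1->T, B1->F, B2->T, B5->T, B6->F, B7->F; covered: B1=T, B1=F, B2=T, B5=T, B6=F, B7=F
#3 (v=10, y=5) -> B1->T, B1->T, B1->F, B2->F, B4->S, B3->T, B5->F, B6->F, B7->F; covered: B1=T, B1=F, B2=F, B3=T, B4=S, B5=F, B6=F, B7=F
#4 (v=4, y=8) -> B1->T, B1->T, B1->F, B2->T, B5->F, B6->F, B7->T; covered: B1=T, B1=F, B2=T, B5=F, B6=F, B7=T
#5 (v=2, y=8) -> B1->T, B1->T, B1->F, B2->F, B4->E, B3->F, B5->F, B6->F, B7->T; covered: B1=T, B1=F, B2=F, B3=F, B4=E, B5=F, B6=F, B7=T
#6 (v=9, y=6) -> B1->T, B1->T, B1->F, B2->T, B5->F, B6->F, B7->T; covered: B1=T, B1=F, B2=T, B5=F, B6=F, B7=T
#7 (v=2, y=5) -> B1->T, B1->T, B1->F, B2->F, B4->E, B3->F, B5->F, B6->F, B7->F; covered: B1=T, B1=F, B2=F, B3=F, B4=E, B5=F, B6=F, B7=F
#8 (v=5, y=2) -> B1->T, B1->T, B1->F, B2->T, B5->T, B6->F, B7->F; covered: B1=T, B1=F, B2=T, B5=T, B6=F, B7=F
#9 (v=1, y=2) -> B1->T, B1->T, B1->F, B2->T, B5->T, B6->F, B7->F; covered: B1=T, B1=F, B2=T, B5=T, B6=F, B7=F
union over the pool: B1=T, B1=F, B2=T, B2=F, B3=T, B3=F, B4=S, B4=E, B5=T, B5=F, B6=F, B7=T, B7=F
uncovered (1 of 14): B6=T

Answer: 1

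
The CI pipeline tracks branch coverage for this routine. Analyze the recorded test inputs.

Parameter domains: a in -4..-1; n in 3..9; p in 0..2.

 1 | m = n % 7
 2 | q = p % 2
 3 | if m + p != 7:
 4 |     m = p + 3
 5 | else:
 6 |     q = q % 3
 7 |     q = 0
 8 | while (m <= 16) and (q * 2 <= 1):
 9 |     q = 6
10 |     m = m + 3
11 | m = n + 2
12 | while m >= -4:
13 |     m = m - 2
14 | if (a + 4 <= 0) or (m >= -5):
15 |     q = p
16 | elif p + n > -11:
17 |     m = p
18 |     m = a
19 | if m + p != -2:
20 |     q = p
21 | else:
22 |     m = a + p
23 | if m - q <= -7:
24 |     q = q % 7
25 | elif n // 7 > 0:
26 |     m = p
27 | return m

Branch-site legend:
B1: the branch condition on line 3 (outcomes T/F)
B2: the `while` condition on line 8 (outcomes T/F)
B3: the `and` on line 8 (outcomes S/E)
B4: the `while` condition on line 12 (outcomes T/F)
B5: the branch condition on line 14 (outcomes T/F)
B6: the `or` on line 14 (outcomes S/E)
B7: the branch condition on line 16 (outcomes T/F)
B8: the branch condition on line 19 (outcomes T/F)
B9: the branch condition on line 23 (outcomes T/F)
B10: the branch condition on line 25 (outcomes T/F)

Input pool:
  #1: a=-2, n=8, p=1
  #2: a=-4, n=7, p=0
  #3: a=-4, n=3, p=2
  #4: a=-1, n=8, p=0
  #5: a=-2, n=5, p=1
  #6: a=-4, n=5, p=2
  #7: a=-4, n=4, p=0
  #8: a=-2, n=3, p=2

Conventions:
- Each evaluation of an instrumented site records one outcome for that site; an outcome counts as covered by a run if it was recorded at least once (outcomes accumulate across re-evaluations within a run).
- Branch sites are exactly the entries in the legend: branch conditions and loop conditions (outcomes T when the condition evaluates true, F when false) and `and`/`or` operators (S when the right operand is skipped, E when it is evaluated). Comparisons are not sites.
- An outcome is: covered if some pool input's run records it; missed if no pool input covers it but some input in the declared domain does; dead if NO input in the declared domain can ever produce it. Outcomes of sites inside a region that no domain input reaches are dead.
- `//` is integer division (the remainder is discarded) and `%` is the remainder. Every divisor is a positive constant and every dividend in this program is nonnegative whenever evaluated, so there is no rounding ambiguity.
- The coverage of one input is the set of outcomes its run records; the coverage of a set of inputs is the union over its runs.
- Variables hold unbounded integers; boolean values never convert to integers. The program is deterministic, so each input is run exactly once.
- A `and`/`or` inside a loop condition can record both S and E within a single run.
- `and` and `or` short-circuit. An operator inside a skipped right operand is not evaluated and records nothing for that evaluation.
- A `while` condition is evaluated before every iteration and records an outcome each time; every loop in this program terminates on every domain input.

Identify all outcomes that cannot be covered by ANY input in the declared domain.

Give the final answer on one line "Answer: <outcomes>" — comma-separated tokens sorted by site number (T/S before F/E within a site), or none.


running all 84 domain inputs and tallying outcomes:
  B3=S: unreachable across the whole domain -> dead
  B7=F: unreachable across the whole domain -> dead
  reachable outcomes have witnesses, e.g. B1=T (e.g. a=-4, n=3, p=0), B1=F (e.g. a=-4, n=5, p=2), B2=T (e.g. a=-4, n=3, p=0), B2=F (e.g. a=-4, n=3, p=0)
Answer: B3=S, B7=F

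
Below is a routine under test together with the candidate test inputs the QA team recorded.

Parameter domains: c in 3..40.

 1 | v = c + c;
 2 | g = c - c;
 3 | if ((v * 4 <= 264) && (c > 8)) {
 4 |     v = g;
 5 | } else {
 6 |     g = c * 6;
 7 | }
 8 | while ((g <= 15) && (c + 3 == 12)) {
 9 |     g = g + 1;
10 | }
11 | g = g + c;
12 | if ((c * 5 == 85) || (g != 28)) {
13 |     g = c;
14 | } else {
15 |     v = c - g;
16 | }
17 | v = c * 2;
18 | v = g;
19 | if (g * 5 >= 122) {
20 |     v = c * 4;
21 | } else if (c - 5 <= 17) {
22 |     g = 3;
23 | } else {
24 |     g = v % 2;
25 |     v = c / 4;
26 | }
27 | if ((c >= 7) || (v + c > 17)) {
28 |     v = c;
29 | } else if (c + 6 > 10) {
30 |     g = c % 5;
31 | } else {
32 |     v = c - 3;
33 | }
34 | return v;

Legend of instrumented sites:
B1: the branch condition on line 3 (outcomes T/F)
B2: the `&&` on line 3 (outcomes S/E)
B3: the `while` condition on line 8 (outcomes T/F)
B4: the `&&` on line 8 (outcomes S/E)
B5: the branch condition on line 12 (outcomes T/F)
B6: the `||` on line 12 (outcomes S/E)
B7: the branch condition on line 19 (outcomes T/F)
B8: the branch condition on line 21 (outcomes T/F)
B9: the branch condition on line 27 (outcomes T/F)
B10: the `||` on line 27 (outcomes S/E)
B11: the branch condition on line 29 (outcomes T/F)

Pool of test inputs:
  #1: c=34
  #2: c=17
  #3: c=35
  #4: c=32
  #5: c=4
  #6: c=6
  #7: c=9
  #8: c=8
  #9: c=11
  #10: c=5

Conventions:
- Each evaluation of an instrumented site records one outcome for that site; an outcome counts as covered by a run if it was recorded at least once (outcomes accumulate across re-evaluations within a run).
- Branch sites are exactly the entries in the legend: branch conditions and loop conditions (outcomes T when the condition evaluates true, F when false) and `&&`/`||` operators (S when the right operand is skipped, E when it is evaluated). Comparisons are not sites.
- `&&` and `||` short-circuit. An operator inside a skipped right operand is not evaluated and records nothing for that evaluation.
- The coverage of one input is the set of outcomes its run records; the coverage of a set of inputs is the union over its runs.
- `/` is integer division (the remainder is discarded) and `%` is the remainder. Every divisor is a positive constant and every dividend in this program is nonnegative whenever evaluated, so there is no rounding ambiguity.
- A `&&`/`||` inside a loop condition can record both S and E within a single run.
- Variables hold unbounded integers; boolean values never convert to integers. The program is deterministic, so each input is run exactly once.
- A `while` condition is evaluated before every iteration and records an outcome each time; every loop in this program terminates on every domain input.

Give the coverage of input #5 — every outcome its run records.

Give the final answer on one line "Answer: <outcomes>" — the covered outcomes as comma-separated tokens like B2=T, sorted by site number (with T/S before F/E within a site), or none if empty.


Tracing the run of input #5 (c=4):
  B2->E, B1->F, B4->S, B3->F, B6->E, B5->F, B7->T, B10->E, B9->T
deduplicating events, the covered set is: B1=F, B2=E, B3=F, B4=S, B5=F, B6=E, B7=T, B9=T, B10=E
Answer: B1=F, B2=E, B3=F, B4=S, B5=F, B6=E, B7=T, B9=T, B10=E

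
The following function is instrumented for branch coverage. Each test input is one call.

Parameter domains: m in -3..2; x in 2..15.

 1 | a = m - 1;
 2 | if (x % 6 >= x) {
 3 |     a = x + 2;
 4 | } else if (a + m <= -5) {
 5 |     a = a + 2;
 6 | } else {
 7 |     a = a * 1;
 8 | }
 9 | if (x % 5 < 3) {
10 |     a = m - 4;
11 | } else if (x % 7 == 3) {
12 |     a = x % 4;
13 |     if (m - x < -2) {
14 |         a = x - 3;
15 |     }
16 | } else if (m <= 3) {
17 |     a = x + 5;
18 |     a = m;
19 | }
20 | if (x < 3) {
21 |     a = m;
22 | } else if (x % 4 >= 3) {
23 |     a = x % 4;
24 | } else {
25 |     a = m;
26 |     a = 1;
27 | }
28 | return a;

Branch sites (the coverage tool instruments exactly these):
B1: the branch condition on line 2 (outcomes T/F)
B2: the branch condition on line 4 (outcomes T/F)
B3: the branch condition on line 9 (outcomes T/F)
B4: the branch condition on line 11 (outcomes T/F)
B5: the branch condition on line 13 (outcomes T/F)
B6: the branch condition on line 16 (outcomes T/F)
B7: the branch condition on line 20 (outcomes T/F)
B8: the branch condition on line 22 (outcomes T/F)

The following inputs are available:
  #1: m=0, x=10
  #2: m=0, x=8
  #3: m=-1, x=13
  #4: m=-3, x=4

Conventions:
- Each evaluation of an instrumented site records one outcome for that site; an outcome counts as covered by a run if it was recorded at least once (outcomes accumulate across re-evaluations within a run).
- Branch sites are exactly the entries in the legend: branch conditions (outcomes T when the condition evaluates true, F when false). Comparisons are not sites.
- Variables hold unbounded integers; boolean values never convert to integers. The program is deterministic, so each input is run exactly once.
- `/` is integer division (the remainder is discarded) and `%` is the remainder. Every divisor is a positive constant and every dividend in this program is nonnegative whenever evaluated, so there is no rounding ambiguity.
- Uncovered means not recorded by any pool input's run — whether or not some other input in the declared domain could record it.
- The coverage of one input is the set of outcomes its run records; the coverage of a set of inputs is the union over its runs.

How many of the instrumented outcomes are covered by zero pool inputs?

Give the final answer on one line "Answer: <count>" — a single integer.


#1 (m=0, x=10) -> B1->F, B2->F, B3->T, B7->F, B8->F; covered: B1=F, B2=F, B3=T, B7=F, B8=F
#2 (m=0, x=8) -> B1->F, B2->F, B3->F, B4->F, B6->T, B7->F, B8->F; covered: B1=F, B2=F, B3=F, B4=F, B6=T, B7=F, B8=F
#3 (m=-1, x=13) -> B1->F, B2->F, B3->F, B4->F, B6->T, B7->F, B8->F; covered: B1=F, B2=F, B3=F, B4=F, B6=T, B7=F, B8=F
#4 (m=-3, x=4) -> B1->T, B3->F, B4->F, B6->T, B7->F, B8->F; covered: B1=T, B3=F, B4=F, B6=T, B7=F, B8=F
union over the pool: B1=T, B1=F, B2=F, B3=T, B3=F, B4=F, B6=T, B7=F, B8=F
uncovered (7 of 16): B2=T, B4=T, B5=T, B5=F, B6=F, B7=T, B8=T
Answer: 7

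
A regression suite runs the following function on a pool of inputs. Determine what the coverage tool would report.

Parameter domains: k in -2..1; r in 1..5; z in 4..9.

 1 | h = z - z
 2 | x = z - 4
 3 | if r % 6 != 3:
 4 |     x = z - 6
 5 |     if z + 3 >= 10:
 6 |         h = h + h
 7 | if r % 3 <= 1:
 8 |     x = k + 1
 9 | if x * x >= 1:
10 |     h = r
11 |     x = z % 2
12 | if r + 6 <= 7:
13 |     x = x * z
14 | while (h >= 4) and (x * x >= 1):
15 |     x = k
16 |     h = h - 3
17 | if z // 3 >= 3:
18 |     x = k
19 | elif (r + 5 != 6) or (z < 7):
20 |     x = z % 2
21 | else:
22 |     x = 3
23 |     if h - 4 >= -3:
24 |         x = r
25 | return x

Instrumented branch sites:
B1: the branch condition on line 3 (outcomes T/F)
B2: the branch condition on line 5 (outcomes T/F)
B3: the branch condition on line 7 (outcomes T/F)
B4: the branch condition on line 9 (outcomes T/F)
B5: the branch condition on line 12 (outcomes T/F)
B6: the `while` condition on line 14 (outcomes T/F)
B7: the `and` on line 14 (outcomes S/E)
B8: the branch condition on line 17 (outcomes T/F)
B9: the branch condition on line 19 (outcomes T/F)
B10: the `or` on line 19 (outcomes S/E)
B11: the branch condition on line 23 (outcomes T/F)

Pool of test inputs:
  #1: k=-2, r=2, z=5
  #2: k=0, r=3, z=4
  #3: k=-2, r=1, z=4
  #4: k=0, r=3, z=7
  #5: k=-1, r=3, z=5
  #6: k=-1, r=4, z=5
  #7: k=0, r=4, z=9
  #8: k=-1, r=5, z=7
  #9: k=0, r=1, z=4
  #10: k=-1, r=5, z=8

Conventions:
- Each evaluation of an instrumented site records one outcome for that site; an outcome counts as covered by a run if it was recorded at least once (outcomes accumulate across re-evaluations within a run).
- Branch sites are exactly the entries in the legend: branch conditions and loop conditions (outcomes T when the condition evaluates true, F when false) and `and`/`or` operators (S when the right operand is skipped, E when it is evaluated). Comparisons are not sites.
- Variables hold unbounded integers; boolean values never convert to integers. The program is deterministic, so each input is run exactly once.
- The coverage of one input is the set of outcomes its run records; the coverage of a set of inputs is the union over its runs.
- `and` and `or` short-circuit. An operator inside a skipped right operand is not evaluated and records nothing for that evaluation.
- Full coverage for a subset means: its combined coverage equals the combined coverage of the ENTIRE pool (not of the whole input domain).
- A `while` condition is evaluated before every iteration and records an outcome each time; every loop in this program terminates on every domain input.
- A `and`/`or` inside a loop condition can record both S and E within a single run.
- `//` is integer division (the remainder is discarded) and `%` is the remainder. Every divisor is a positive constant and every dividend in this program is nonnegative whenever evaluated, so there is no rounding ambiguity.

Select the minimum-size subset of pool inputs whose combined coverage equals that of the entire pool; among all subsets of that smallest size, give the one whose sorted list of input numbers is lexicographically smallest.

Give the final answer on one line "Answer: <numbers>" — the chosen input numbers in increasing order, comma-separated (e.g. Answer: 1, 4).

test 1 (k=-2, r=2, z=5) fires B1->T, B2->F, B3->F, B4->T, B5->F, B7->S, B6->F, B8->F, B10->S, B9->T; hits B1=T, B2=F, B3=F, B4=T, B5=F, B6=F, B7=S, B8=F, B9=T, B10=S
test 2 (k=0, r=3, z=4) fires B1->F, B3->T, B4->T, B5->F, B7->S, B6->F, B8->F, B10->S, B9->T; hits B1=F, B3=T, B4=T, B5=F, B6=F, B7=S, B8=F, B9=T, B10=S
test 3 (k=-2, r=1, z=4) fires B1->T, B2->F, B3->T, B4->T, B5->T, B7->S, B6->F, B8->F, B10->E, B9->T; hits B1=T, B2=F, B3=T, B4=T, B5=T, B6=F, B7=S, B8=F, B9=T, B10=E
test 4 (k=0, r=3, z=7) fires B1->F, B3->T, B4->T, B5->F, B7->S, B6->F, B8->F, B10->S, B9->T; hits B1=F, B3=T, B4=T, B5=F, B6=F, B7=S, B8=F, B9=T, B10=S
test 5 (k=-1, r=3, z=5) fires B1->F, B3->T, B4->F, B5->F, B7->S, B6->F, B8->F, B10->S, B9->T; hits B1=F, B3=T, B4=F, B5=F, B6=F, B7=S, B8=F, B9=T, B10=S
test 6 (k=-1, r=4, z=5) fires B1->T, B2->F, B3->T, B4->F, B5->F, B7->S, B6->F, B8->F, B10->S, B9->T; hits B1=T, B2=F, B3=T, B4=F, B5=F, B6=F, B7=S, B8=F, B9=T, B10=S
test 7 (k=0, r=4, z=9) fires B1->T, B2->T, B3->T, B4->T, B5->F, B7->E, B6->T, B7->S, B6->F, B8->T; hits B1=T, B2=T, B3=T, B4=T, B5=F, B6=T, B6=F, B7=S, B7=E, B8=T
test 8 (k=-1, r=5, z=7) fires B1->T, B2->T, B3->F, B4->T, B5->F, B7->E, B6->T, B7->S, B6->F, B8->F, B10->S, B9->T; hits B1=T, B2=T, B3=F, B4=T, B5=F, B6=T, B6=F, B7=S, B7=E, B8=F, B9=T, B10=S
test 9 (k=0, r=1, z=4) fires B1->T, B2->F, B3->T, B4->T, B5->T, B7->S, B6->F, B8->F, B10->E, B9->T; hits B1=T, B2=F, B3=T, B4=T, B5=T, B6=F, B7=S, B8=F, B9=T, B10=E
test 10 (k=-1, r=5, z=8) fires B1->T, B2->T, B3->F, B4->T, B5->F, B7->E, B6->F, B8->F, B10->S, B9->T; hits B1=T, B2=T, B3=F, B4=T, B5=F, B6=F, B7=E, B8=F, B9=T, B10=S
union over all inputs: B1=T, B1=F, B2=T, B2=F, B3=T, B3=F, B4=T, B4=F, B5=T, B5=F, B6=T, B6=F, B7=S, B7=E, B8=T, B8=F, B9=T, B10=S, B10=E (19 outcomes)
no size-1 subset reaches all 19 outcomes (best union: 12/19)
no size-2 subset reaches all 19 outcomes (best union: 16/19)
no size-3 subset reaches all 19 outcomes (best union: 18/19)
inputs {1, 3, 5, 7} (size 4) cover everything; no size-4 subset with a lexicographically smaller index list covers all 19

Answer: 1, 3, 5, 7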